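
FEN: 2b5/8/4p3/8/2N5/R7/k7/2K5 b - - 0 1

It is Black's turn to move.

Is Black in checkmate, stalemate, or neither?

checkmate

Black to move; black king on a2.
In check: yes, from the white rook on a3.
King squares — a1: attacked by Ra3; b1: attacked by Kc1; b2: attacked by Kc1; a3: attacked by Nc4; b3: attacked by Ra3.
Legal moves for Black: none.
In check with no legal moves → checkmate.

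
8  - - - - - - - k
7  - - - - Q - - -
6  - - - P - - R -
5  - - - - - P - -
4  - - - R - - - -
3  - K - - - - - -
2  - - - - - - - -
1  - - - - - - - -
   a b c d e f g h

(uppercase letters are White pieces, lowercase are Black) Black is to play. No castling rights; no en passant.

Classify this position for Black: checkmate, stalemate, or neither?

Black to move; black king on h8.
In check: no.
King squares — g7: attacked by Rg6; h7: attacked by Qe7; g8: attacked by Rg6.
Legal moves for Black: none.
Not in check and no legal moves → stalemate.

stalemate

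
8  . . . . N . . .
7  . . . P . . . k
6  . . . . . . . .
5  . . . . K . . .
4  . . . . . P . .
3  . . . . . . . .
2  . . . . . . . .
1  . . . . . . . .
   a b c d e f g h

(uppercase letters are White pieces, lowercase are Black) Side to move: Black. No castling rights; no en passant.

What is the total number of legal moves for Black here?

4

Black to move; king on h7.
In check: no.
Legal moves: Kh8, Kg8, Kh6, Kg6.
Count: 4.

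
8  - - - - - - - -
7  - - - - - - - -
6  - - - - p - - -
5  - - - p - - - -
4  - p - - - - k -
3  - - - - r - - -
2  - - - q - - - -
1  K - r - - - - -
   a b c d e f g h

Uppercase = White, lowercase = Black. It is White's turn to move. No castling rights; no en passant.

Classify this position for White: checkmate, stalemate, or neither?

checkmate

White to move; white king on a1.
In check: yes, from the black rook on c1.
King squares — b1: attacked by Rc1; a2: attacked by Qd2; b2: attacked by Qd2.
Legal moves for White: none.
In check with no legal moves → checkmate.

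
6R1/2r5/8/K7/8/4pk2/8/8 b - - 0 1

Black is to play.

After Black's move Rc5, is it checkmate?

After Rc5: white king on a5; in check: yes, from the black rook on c5.
White has 4 legal replies: Kb6, Ka6, Kb4, Ka4.
In check but a legal move exists → not checkmate.

no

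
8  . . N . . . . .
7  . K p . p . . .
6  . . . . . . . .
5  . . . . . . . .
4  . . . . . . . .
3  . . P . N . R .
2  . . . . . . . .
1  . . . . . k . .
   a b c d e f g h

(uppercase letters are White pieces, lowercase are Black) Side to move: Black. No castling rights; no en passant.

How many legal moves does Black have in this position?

Black to move; king on f1.
In check: yes, from the white knight on e3.
Legal moves: Kf2, Ke2, Ke1.
Count: 3.

3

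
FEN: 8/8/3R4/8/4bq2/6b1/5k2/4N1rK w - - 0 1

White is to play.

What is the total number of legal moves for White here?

0

White to move; king on h1.
In check: yes, from the black rook on g1 and the black bishop on e4.
Legal moves: none.
Count: 0.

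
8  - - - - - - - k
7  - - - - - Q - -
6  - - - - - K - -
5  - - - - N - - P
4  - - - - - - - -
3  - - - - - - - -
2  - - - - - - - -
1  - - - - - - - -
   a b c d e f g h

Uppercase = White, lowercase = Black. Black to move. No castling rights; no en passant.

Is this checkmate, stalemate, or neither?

stalemate

Black to move; black king on h8.
In check: no.
King squares — g7: attacked by Kf6; h7: attacked by Qf7; g8: attacked by Qf7.
Legal moves for Black: none.
Not in check and no legal moves → stalemate.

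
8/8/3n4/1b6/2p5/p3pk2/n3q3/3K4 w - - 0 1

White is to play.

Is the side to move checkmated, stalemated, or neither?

checkmate

White to move; white king on d1.
In check: yes, from the black queen on e2.
King squares — c1: attacked by Na2; e1: attacked by Qe2; c2: attacked by Qe2; d2: attacked by Qe2; e2: attacked by Kf3.
Legal moves for White: none.
In check with no legal moves → checkmate.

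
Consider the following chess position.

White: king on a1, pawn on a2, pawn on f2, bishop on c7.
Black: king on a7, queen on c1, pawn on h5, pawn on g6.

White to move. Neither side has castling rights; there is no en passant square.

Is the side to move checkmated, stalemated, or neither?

checkmate

White to move; white king on a1.
In check: yes, from the black queen on c1.
King squares — b1: attacked by Qc1; a2: own pawn; b2: attacked by Qc1.
Legal moves for White: none.
In check with no legal moves → checkmate.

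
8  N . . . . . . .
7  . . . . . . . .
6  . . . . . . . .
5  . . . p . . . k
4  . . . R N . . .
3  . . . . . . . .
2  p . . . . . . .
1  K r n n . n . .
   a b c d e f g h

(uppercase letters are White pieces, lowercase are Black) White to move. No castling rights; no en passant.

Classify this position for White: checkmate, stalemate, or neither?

White to move; white king on a1.
In check: yes, from the black rook on b1.
King squares — b1: attacked by Pa2; a2: attacked by Nc1; b2: attacked by Rb1.
Legal moves for White: none.
In check with no legal moves → checkmate.

checkmate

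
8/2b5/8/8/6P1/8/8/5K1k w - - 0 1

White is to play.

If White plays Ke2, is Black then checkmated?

After Ke2: black king on h1; in check: no.
Black is not in check, so this cannot be checkmate.

no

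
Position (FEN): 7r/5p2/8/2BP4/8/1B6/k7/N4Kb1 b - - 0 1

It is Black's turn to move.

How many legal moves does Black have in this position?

Black to move; king on a2.
In check: yes, from the white bishop on b3.
Legal moves: Kb2, Kb1, Kxa1.
Count: 3.

3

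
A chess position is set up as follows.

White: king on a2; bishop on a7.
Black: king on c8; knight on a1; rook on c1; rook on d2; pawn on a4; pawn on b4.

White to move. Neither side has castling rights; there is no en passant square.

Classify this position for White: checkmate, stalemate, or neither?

checkmate

White to move; white king on a2.
In check: yes, from the black rook on d2.
King squares — a1: attacked by Rc1; b1: attacked by Rc1; b2: attacked by Rd2; a3: attacked by Pb4; b3: attacked by Na1.
Legal moves for White: none.
In check with no legal moves → checkmate.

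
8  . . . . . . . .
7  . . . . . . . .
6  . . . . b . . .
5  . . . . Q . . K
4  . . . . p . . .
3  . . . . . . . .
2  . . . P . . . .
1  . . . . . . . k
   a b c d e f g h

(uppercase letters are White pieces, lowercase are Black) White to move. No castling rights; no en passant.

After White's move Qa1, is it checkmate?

no

After Qa1: black king on h1; in check: yes, from the white queen on a1.
Black has 2 legal replies: Kh2, Kg2.
In check but a legal move exists → not checkmate.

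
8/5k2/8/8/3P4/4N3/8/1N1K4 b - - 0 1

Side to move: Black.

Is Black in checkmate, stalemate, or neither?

Black to move; black king on f7.
In check: no.
Legal moves for Black: Kg8, Kf8, Ke8, Kg7, Ke7, Kg6, Kf6, Ke6.
Black has 8 legal moves and is not in check → neither.

neither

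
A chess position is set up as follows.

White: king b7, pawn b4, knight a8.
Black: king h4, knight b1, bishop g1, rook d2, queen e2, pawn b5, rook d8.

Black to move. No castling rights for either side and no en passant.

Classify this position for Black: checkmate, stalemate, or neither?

neither

Black to move; black king on h4.
In check: no.
Legal moves for Black include: Rh8, Rg8, Rf8, Re8, Rc8, Rb8+, Rxa8, R8d7+, R8d6, R8d5, R8d4, R8d3, Kh5, Kg5, Kg4, Kh3, Kg3, Qe8, ... (list truncated; more exist).
Black has legal moves and is not in check → neither.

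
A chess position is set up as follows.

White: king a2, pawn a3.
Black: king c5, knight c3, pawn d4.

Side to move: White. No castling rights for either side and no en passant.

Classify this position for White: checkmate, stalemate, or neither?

neither

White to move; white king on a2.
In check: yes, from the black knight on c3.
King squares — a1: available; b1: attacked by Nc3; b2: available; a3: own pawn; b3: available.
Legal moves for White: Kb3, Kb2, Ka1.
White is in check but has 3 legal moves → neither.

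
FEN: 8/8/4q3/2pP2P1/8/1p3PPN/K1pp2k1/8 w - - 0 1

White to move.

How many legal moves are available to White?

4

White to move; king on a2.
In check: yes, from the black pawn on b3.
Legal moves: Kxb3, Ka3, Kb2, Ka1.
Count: 4.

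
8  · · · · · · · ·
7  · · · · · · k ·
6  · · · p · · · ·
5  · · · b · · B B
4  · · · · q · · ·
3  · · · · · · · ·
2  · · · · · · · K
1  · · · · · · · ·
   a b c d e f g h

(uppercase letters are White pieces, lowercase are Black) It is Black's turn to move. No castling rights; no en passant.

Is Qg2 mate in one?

yes

After Qg2: white king on h2; in check: yes, from the black queen on g2.
King squares — g1: attacked by Qg2; h1: attacked by Qg2; g2: attacked by Bd5; g3: attacked by Qg2; h3: attacked by Qg2.
White has no legal moves → checkmate.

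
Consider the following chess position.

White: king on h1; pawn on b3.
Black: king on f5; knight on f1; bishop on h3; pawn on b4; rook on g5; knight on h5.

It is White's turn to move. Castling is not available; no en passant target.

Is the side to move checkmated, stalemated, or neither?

stalemate

White to move; white king on h1.
In check: no.
King squares — g1: attacked by Rg5; g2: attacked by Bh3; h2: attacked by Nf1.
Legal moves for White: none.
Not in check and no legal moves → stalemate.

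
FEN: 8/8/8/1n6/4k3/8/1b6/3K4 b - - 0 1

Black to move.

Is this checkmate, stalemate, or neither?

neither

Black to move; black king on e4.
In check: no.
Legal moves for Black include: Nc7, Na7, Nd6, Nd4, Nc3+, Na3, Kf5, Ke5, Kd5, Kf4, Kd4, Kf3, Ke3, Kd3, Bh8, Bg7, Bf6, Be5, ... (list truncated; more exist).
Black has legal moves and is not in check → neither.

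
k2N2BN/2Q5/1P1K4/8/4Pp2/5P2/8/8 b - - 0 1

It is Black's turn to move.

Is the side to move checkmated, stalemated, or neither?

stalemate

Black to move; black king on a8.
In check: no.
King squares — a7: attacked by Pb6; b7: attacked by Qc7; b8: attacked by Qc7.
Legal moves for Black: none.
Not in check and no legal moves → stalemate.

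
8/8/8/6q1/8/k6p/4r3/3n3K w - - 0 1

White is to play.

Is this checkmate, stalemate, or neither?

stalemate

White to move; white king on h1.
In check: no.
King squares — g1: attacked by Qg5; g2: attacked by Re2; h2: attacked by Re2.
Legal moves for White: none.
Not in check and no legal moves → stalemate.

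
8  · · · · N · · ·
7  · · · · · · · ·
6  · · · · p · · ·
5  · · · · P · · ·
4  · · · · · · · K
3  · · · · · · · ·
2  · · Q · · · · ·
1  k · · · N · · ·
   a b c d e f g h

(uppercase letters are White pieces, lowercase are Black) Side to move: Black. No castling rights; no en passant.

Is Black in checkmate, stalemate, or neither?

stalemate

Black to move; black king on a1.
In check: no.
King squares — b1: attacked by Qc2; a2: attacked by Qc2; b2: attacked by Qc2.
Legal moves for Black: none.
Not in check and no legal moves → stalemate.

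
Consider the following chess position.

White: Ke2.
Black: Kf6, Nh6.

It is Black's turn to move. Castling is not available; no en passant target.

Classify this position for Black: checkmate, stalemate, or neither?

neither

Black to move; black king on f6.
In check: no.
Legal moves for Black: Ng8, Nf7, Nf5, Ng4, Kg7, Kf7, Ke7, Kg6, Ke6, Kg5, Kf5, Ke5.
Black has 12 legal moves and is not in check → neither.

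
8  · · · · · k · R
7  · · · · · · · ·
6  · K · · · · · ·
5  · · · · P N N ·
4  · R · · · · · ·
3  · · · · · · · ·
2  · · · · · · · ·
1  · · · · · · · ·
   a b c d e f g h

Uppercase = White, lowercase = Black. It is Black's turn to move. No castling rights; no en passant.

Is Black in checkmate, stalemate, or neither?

Black to move; black king on f8.
In check: yes, from the white rook on h8.
King squares — e7: attacked by Nf5; f7: attacked by Ng5; g7: attacked by Nf5; e8: attacked by Rh8; g8: attacked by Rh8.
Legal moves for Black: none.
In check with no legal moves → checkmate.

checkmate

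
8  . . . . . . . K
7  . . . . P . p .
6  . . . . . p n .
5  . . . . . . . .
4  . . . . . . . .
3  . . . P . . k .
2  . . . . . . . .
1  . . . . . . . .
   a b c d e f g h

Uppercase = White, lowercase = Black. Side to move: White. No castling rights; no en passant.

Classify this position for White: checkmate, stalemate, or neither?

neither

White to move; white king on h8.
In check: yes, from the black knight on g6.
King squares — g7: available; h7: available; g8: available.
Legal moves for White: Kg8, Kh7, Kxg7.
White is in check but has 3 legal moves → neither.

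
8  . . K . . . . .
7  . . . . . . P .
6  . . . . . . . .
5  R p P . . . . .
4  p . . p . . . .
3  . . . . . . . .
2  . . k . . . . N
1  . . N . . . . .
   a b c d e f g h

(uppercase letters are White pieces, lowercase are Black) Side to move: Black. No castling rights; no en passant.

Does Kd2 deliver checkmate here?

no

After Kd2: white king on c8; in check: no.
White is not in check, so this cannot be checkmate.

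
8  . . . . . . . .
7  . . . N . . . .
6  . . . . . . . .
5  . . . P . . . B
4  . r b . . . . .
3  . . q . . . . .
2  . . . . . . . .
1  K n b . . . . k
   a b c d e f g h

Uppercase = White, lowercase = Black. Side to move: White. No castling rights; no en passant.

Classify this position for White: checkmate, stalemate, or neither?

White to move; white king on a1.
In check: yes, from the black queen on c3.
King squares — b1: attacked by Rb4; a2: attacked by Bc4; b2: attacked by Bc1.
Legal moves for White: none.
In check with no legal moves → checkmate.

checkmate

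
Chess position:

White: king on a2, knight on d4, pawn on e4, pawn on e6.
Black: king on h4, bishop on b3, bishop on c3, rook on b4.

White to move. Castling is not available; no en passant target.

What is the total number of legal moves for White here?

3

White to move; king on a2.
In check: yes, from the black bishop on b3.
Legal moves: Ka3, Kb1, Nxb3.
Count: 3.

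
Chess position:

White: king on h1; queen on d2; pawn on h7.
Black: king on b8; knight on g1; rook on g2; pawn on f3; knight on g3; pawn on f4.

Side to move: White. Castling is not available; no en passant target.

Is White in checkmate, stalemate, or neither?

checkmate

White to move; white king on h1.
In check: yes, from the black knight on g3.
King squares — g1: attacked by Rg2; g2: attacked by Pf3; h2: attacked by Rg2.
Legal moves for White: none.
In check with no legal moves → checkmate.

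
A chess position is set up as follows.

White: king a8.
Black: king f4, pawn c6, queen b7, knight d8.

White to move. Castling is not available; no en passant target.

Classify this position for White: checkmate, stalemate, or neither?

White to move; white king on a8.
In check: yes, from the black queen on b7.
King squares — a7: attacked by Qb7; b7: attacked by Nd8; b8: attacked by Qb7.
Legal moves for White: none.
In check with no legal moves → checkmate.

checkmate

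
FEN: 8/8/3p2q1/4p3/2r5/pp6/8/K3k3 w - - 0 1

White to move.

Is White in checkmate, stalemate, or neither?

White to move; white king on a1.
In check: no.
King squares — b1: attacked by Qg6; a2: attacked by Pb3; b2: attacked by Pa3.
Legal moves for White: none.
Not in check and no legal moves → stalemate.

stalemate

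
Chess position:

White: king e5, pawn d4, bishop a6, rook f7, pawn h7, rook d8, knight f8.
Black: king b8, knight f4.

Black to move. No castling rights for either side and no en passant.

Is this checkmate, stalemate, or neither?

checkmate

Black to move; black king on b8.
In check: yes, from the white rook on d8.
King squares — a7: attacked by Rf7; b7: attacked by Ba6; c7: attacked by Rf7; a8: attacked by Rd8; c8: attacked by Ba6.
Legal moves for Black: none.
In check with no legal moves → checkmate.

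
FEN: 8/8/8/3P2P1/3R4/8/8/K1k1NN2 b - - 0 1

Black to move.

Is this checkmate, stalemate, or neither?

Black to move; black king on c1.
In check: no.
King squares — b1: attacked by Ka1; d1: attacked by Rd4; b2: attacked by Ka1; c2: attacked by Ne1; d2: attacked by Nf1.
Legal moves for Black: none.
Not in check and no legal moves → stalemate.

stalemate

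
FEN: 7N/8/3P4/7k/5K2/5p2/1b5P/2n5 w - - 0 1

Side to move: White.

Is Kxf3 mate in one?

After Kxf3: black king on h5; in check: no.
Black is not in check, so this cannot be checkmate.

no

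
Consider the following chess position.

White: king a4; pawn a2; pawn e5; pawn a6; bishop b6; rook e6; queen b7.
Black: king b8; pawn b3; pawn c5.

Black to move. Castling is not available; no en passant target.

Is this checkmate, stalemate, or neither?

Black to move; black king on b8.
In check: yes, from the white queen on b7.
King squares — a7: attacked by Bb6; b7: attacked by Pa6; c7: attacked by Bb6; a8: attacked by Qb7; c8: attacked by Qb7.
Legal moves for Black: none.
In check with no legal moves → checkmate.

checkmate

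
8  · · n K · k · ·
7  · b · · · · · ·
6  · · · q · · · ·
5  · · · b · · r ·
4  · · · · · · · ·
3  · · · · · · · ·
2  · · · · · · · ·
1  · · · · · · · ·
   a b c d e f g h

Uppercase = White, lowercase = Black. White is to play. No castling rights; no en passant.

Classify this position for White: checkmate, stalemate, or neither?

checkmate

White to move; white king on d8.
In check: yes, from the black queen on d6.
King squares — c7: attacked by Qd6; d7: attacked by Qd6; e7: attacked by Qd6; c8: attacked by Bb7; e8: attacked by Kf8.
Legal moves for White: none.
In check with no legal moves → checkmate.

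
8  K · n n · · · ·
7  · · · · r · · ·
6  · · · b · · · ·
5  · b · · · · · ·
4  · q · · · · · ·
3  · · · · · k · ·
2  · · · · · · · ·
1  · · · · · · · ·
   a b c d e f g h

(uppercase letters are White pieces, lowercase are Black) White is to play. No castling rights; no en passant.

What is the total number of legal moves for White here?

0

White to move; king on a8.
In check: no.
Legal moves: none.
Count: 0.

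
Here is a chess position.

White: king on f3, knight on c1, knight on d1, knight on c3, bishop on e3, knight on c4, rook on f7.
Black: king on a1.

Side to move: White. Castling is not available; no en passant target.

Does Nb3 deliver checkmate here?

After Nb3: black king on a1; in check: yes, from the white knight on b3.
King squares — b1: attacked by Nc3; a2: attacked by Nc3; b2: attacked by Nd1.
Black has no legal moves → checkmate.

yes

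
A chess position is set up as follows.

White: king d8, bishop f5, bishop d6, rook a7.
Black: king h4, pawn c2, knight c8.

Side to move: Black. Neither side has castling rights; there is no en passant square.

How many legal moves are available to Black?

Black to move; king on h4.
In check: no.
Legal moves: Ne7, Nxa7, Nxd6, Nb6, Kh5, Kg5, c1=Q, c1=R, c1=B, c1=N.
Count: 10.

10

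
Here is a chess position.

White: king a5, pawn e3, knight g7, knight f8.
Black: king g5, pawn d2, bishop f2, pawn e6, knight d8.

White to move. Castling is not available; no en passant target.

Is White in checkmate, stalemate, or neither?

neither

White to move; white king on a5.
In check: no.
Legal moves for White: Nh7+, Nd7, Ng6, Nfxe6+, Ne8, Ngxe6+, Nh5, Nf5, Kb6, Ka6, Kb5, Kb4, Ka4, e4.
White has 14 legal moves and is not in check → neither.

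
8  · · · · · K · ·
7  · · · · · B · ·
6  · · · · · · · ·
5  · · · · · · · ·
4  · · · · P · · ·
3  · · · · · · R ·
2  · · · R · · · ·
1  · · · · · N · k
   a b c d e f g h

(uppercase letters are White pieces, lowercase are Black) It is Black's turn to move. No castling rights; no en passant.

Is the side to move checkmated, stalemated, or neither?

Black to move; black king on h1.
In check: no.
King squares — g1: attacked by Rg3; g2: attacked by Rd2; h2: attacked by Nf1.
Legal moves for Black: none.
Not in check and no legal moves → stalemate.

stalemate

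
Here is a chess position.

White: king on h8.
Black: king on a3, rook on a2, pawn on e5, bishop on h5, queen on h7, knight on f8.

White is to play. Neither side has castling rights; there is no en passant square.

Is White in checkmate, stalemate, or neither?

White to move; white king on h8.
In check: yes, from the black queen on h7.
King squares — g7: attacked by Qh7; h7: attacked by Nf8; g8: attacked by Qh7.
Legal moves for White: none.
In check with no legal moves → checkmate.

checkmate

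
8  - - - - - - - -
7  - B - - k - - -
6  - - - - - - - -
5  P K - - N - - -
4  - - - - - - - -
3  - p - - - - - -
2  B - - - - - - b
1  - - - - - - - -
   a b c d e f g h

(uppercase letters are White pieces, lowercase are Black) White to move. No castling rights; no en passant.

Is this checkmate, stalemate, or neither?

White to move; white king on b5.
In check: no.
Legal moves for White include: Bc8, Ba8, Bc6, Ba6, Bd5, Be4, Bf3, Bg2, Bh1, Nf7, Nd7, Ng6+, Nc6+, Ng4, Nc4, Nf3, Nd3, Kc6, ... (list truncated; more exist).
White has legal moves and is not in check → neither.

neither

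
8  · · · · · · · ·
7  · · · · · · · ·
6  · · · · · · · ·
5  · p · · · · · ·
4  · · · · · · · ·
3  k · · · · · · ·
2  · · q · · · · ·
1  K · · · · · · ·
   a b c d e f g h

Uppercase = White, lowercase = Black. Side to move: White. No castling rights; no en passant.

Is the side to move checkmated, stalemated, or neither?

White to move; white king on a1.
In check: no.
King squares — b1: attacked by Qc2; a2: attacked by Qc2; b2: attacked by Qc2.
Legal moves for White: none.
Not in check and no legal moves → stalemate.

stalemate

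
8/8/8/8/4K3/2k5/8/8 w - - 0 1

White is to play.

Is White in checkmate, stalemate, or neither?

White to move; white king on e4.
In check: no.
Legal moves for White: Kf5, Ke5, Kd5, Kf4, Kf3, Ke3.
White has 6 legal moves and is not in check → neither.

neither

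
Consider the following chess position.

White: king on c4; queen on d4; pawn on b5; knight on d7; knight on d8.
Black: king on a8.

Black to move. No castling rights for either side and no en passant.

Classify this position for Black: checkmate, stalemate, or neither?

stalemate

Black to move; black king on a8.
In check: no.
King squares — a7: attacked by Qd4; b7: attacked by Nd8; b8: attacked by Nd7.
Legal moves for Black: none.
Not in check and no legal moves → stalemate.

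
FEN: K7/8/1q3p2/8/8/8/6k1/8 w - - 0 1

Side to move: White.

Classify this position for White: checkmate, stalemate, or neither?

stalemate

White to move; white king on a8.
In check: no.
King squares — a7: attacked by Qb6; b7: attacked by Qb6; b8: attacked by Qb6.
Legal moves for White: none.
Not in check and no legal moves → stalemate.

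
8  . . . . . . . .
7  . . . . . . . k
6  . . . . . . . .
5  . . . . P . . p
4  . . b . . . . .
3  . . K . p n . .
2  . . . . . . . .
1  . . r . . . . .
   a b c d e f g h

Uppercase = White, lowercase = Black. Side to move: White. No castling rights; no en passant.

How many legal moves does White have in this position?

White to move; king on c3.
In check: yes, from the black rook on c1.
Legal moves: Kb4, Kb2.
Count: 2.

2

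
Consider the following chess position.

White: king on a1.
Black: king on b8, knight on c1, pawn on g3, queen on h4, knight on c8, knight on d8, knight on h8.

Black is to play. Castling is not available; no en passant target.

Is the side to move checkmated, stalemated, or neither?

neither

Black to move; black king on b8.
In check: no.
Legal moves for Black include: Nhf7, Ng6, Ndf7, Nb7, Ne6, Nc6, Ne7, Na7, Nd6, Nb6, Ka8, Kc7, Kb7, Ka7, Qh7, Qe7, Qh6, Qf6+, ... (list truncated; more exist).
Black has legal moves and is not in check → neither.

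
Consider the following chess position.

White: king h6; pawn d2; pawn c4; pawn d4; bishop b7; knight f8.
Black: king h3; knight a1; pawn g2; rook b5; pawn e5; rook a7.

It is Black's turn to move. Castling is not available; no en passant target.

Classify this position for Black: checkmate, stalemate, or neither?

Black to move; black king on h3.
In check: no.
Legal moves for Black include: Ra8, Raxb7, Ra6+, Raa5, Ra4, Ra3, Ra2, Rbxb7, Rb6+, Rd5, Rc5, Rba5, Rb4, Rb3, Rb2, Rb1, Kh4, Kg4, ... (list truncated; more exist).
Black has legal moves and is not in check → neither.

neither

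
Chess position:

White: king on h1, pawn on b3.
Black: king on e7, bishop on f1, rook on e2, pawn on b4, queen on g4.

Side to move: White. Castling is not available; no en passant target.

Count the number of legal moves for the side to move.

0

White to move; king on h1.
In check: no.
Legal moves: none.
Count: 0.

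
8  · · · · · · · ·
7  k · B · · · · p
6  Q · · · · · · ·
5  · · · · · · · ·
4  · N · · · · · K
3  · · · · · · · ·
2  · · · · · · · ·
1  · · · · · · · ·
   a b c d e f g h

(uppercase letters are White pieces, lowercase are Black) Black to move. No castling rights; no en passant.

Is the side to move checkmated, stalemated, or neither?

checkmate

Black to move; black king on a7.
In check: yes, from the white queen on a6.
King squares — a6: attacked by Nb4; b6: attacked by Qa6; b7: attacked by Qa6; a8: attacked by Qa6; b8: attacked by Bc7.
Legal moves for Black: none.
In check with no legal moves → checkmate.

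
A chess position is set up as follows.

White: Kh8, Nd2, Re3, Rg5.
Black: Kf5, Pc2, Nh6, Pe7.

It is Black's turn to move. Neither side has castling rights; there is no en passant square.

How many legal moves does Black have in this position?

3

Black to move; king on f5.
In check: yes, from the white rook on g5.
Legal moves: Kf6, Kxg5, Kf4.
Count: 3.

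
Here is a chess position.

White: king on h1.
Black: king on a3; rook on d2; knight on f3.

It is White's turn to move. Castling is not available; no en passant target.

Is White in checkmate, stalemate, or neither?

stalemate

White to move; white king on h1.
In check: no.
King squares — g1: attacked by Nf3; g2: attacked by Rd2; h2: attacked by Rd2.
Legal moves for White: none.
Not in check and no legal moves → stalemate.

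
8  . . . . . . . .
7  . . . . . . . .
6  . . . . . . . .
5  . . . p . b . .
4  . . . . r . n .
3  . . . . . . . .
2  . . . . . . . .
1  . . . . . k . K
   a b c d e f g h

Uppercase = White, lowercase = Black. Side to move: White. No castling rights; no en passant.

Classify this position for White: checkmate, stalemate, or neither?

stalemate

White to move; white king on h1.
In check: no.
King squares — g1: attacked by Kf1; g2: attacked by Kf1; h2: attacked by Ng4.
Legal moves for White: none.
Not in check and no legal moves → stalemate.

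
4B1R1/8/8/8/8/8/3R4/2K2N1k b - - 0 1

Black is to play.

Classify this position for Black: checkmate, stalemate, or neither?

Black to move; black king on h1.
In check: no.
King squares — g1: attacked by Rg8; g2: attacked by Rd2; h2: attacked by Nf1.
Legal moves for Black: none.
Not in check and no legal moves → stalemate.

stalemate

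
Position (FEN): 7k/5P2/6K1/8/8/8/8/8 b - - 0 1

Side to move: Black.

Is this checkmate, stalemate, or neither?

Black to move; black king on h8.
In check: no.
King squares — g7: attacked by Kg6; h7: attacked by Kg6; g8: attacked by Pf7.
Legal moves for Black: none.
Not in check and no legal moves → stalemate.

stalemate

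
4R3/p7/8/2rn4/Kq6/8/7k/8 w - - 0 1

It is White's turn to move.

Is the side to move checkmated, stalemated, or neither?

checkmate

White to move; white king on a4.
In check: yes, from the black queen on b4.
King squares — a3: attacked by Qb4; b3: attacked by Qb4; b4: attacked by Nd5; a5: attacked by Qb4; b5: attacked by Qb4.
Legal moves for White: none.
In check with no legal moves → checkmate.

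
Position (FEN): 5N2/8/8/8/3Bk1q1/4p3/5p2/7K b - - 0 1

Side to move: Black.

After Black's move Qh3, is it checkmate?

After Qh3: white king on h1; in check: yes, from the black queen on h3.
King squares — g1: attacked by Pf2; g2: attacked by Qh3; h2: attacked by Qh3.
White has no legal moves → checkmate.

yes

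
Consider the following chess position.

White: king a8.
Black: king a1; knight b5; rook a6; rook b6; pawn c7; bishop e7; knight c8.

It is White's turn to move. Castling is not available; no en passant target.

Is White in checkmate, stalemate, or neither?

checkmate

White to move; white king on a8.
In check: yes, from the black rook on a6.
King squares — a7: attacked by Nb5; b7: attacked by Rb6; b8: attacked by Rb6.
Legal moves for White: none.
In check with no legal moves → checkmate.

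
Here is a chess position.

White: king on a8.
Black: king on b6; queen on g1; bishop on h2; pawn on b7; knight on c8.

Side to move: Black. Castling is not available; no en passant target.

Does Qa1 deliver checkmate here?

After Qa1: white king on a8; in check: yes, from the black queen on a1.
King squares — a7: attacked by Qa1; b7: attacked by Kb6; b8: attacked by Bh2.
White has no legal moves → checkmate.

yes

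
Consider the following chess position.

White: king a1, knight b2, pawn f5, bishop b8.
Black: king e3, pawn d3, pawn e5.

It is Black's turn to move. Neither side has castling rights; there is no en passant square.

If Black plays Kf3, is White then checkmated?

no

After Kf3: white king on a1; in check: no.
White is not in check, so this cannot be checkmate.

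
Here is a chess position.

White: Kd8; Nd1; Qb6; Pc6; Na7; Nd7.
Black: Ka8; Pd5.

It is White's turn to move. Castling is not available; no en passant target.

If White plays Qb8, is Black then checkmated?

yes

After Qb8: black king on a8; in check: yes, from the white queen on b8.
King squares — a7: attacked by Qb8; b7: attacked by Pc6; b8: attacked by Nd7.
Black has no legal moves → checkmate.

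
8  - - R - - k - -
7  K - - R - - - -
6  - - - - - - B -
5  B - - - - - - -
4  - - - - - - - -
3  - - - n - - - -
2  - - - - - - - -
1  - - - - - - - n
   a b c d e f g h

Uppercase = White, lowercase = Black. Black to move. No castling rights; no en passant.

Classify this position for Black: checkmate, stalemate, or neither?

Black to move; black king on f8.
In check: yes, from the white rook on c8.
King squares — e7: attacked by Rd7; f7: attacked by Bg6; g7: attacked by Rd7; e8: attacked by Bg6; g8: attacked by Rc8.
Legal moves for Black: none.
In check with no legal moves → checkmate.

checkmate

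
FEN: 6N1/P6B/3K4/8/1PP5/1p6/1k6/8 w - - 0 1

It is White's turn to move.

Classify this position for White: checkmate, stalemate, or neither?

neither

White to move; white king on d6.
In check: no.
Legal moves for White include: Ne7, Nh6, Nf6, Bg6, Bf5, Be4, Bd3, Bc2, Bb1, Ke7, Kd7, Kc7, Ke6, Kc6, Ke5, Kd5, Kc5, a8=Q, ... (list truncated; more exist).
White has legal moves and is not in check → neither.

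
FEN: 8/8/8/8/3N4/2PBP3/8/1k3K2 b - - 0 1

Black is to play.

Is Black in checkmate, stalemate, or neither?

neither

Black to move; black king on b1.
In check: yes, from the white bishop on d3.
King squares — a1: available; c1: available; a2: available; b2: available; c2: attacked by Bd3.
Legal moves for Black: Kb2, Ka2, Kc1, Ka1.
Black is in check but has 4 legal moves → neither.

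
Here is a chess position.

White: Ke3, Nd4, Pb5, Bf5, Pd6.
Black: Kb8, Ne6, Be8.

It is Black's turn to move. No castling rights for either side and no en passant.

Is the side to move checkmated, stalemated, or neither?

Black to move; black king on b8.
In check: no.
Legal moves for Black: Bf7, Bd7, Bg6, Bc6, Bh5, Bxb5, Kc8, Ka8, Kb7, Ka7, Nf8, Nd8, Ng7, Nc7, Ng5, Nc5, Nf4, Nxd4.
Black has 18 legal moves and is not in check → neither.

neither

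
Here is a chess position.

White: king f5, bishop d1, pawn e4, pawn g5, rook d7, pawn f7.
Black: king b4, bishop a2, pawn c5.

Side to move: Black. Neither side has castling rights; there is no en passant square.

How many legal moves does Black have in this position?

Black to move; king on b4.
In check: no.
Legal moves: Kb5, Ka5, Kc4, Kc3, Ka3, Bxf7, Be6+, Bd5, Bc4, Bb3, Bb1, c4.
Count: 12.

12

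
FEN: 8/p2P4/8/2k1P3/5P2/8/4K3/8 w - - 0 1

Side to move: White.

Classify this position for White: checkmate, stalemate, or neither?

neither

White to move; white king on e2.
In check: no.
Legal moves for White: Kf3, Ke3, Kd3, Kf2, Kd2, Kf1, Ke1, Kd1, d8=Q, d8=R, d8=B, d8=N, e6, f5.
White has 14 legal moves and is not in check → neither.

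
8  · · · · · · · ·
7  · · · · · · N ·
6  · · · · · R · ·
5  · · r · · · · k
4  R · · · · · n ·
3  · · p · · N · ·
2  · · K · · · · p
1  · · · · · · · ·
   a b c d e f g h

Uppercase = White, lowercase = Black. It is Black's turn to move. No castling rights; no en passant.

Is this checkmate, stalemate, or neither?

checkmate

Black to move; black king on h5.
In check: yes, from the white knight on g7.
King squares — g4: own knight; h4: attacked by Nf3; g5: attacked by Nf3; g6: attacked by Rf6; h6: attacked by Rf6.
Legal moves for Black: none.
In check with no legal moves → checkmate.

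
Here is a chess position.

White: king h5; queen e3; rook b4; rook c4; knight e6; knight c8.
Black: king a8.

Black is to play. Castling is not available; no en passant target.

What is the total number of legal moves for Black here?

0

Black to move; king on a8.
In check: no.
Legal moves: none.
Count: 0.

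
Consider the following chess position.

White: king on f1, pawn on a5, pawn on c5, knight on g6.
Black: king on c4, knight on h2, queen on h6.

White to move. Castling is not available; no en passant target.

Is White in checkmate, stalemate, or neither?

White to move; white king on f1.
In check: yes, from the black knight on h2.
Legal moves for White: Kg2, Kf2, Ke2, Kg1, Ke1.
White is in check but has 5 legal moves → neither.

neither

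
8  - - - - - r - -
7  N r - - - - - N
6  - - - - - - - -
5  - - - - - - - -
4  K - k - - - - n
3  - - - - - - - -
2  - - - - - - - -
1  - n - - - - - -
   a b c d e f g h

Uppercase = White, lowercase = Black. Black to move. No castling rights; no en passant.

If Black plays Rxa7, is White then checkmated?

yes

After Rxa7: white king on a4; in check: yes, from the black rook on a7.
King squares — a3: attacked by Nb1; b3: attacked by Kc4; b4: attacked by Kc4; a5: attacked by Ra7; b5: attacked by Kc4.
White has no legal moves → checkmate.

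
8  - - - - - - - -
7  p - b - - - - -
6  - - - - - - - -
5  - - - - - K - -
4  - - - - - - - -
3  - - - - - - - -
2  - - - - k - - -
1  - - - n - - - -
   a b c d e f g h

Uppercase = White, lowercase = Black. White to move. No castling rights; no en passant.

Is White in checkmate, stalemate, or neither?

White to move; white king on f5.
In check: no.
Legal moves for White: Kg6, Kf6, Ke6, Kg5, Kg4, Ke4.
White has 6 legal moves and is not in check → neither.

neither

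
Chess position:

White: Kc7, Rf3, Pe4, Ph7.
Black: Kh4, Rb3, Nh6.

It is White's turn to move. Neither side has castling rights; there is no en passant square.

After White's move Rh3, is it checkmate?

no

After Rh3: black king on h4; in check: yes, from the white rook on h3.
Black has 4 legal replies: Kg5, Kg4, Kxh3, Rxh3.
In check but a legal move exists → not checkmate.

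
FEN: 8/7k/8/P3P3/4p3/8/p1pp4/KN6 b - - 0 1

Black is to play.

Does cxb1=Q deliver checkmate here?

After cxb1=Q: white king on a1; in check: yes, from the black queen on b1.
King squares — b1: attacked by Pa2; a2: attacked by Qb1; b2: attacked by Qb1.
White has no legal moves → checkmate.

yes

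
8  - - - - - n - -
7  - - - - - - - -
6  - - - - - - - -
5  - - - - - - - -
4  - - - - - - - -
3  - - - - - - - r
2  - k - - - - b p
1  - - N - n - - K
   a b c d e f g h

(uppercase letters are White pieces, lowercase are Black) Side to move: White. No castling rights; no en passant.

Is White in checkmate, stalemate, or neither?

White to move; white king on h1.
In check: yes, from the black bishop on g2.
King squares — g1: attacked by Ph2; g2: attacked by Ne1; h2: attacked by Rh3.
Legal moves for White: none.
In check with no legal moves → checkmate.

checkmate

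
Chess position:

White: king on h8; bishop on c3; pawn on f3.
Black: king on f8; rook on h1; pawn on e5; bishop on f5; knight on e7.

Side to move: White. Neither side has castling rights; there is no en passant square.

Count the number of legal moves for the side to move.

White to move; king on h8.
In check: yes, from the black rook on h1.
Legal moves: none.
Count: 0.

0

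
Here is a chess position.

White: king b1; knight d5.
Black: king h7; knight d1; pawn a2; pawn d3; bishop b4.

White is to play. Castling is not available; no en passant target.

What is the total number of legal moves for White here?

3

White to move; king on b1.
In check: yes, from the black pawn on a2.
Legal moves: Kxa2, Kc1, Ka1.
Count: 3.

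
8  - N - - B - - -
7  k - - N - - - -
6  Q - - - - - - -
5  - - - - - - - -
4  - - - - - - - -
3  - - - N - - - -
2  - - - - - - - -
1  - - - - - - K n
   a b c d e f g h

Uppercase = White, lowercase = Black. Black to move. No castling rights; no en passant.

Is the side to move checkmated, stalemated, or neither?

checkmate

Black to move; black king on a7.
In check: yes, from the white queen on a6.
King squares — a6: attacked by Nb8; b6: attacked by Qa6; b7: attacked by Qa6; a8: attacked by Qa6; b8: attacked by Nd7.
Legal moves for Black: none.
In check with no legal moves → checkmate.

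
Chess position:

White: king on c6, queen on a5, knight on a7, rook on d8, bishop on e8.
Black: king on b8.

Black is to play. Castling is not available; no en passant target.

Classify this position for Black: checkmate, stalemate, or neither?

Black to move; black king on b8.
In check: yes, from the white rook on d8.
King squares — a7: attacked by Qa5; b7: attacked by Kc6; c7: attacked by Qa5; a8: attacked by Rd8; c8: attacked by Na7.
Legal moves for Black: none.
In check with no legal moves → checkmate.

checkmate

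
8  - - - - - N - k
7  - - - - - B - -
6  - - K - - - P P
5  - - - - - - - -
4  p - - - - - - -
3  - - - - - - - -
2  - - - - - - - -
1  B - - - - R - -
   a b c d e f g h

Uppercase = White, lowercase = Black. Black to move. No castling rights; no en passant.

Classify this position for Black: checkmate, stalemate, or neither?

checkmate

Black to move; black king on h8.
In check: yes, from the white bishop on a1.
King squares — g7: attacked by Ba1; h7: attacked by Pg6; g8: attacked by Bf7.
Legal moves for Black: none.
In check with no legal moves → checkmate.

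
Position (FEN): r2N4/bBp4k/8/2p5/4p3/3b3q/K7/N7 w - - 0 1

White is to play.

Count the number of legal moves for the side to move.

14

White to move; king on a2.
In check: no.
Legal moves: Nf7, Ne6, Nc6, Bc8, Bxa8, Bc6, Ba6, Bd5, Bxe4+, Kb3, Ka3, Kb2, Nb3, Nc2.
Count: 14.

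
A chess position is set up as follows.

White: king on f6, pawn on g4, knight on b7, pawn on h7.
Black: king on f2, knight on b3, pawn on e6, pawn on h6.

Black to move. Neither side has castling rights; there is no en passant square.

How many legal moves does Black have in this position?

Black to move; king on f2.
In check: no.
Legal moves: Nc5, Na5, Nd4, Nd2, Nc1, Na1, Kg3, Kf3, Ke3, Kg2, Ke2, Kg1, Kf1, Ke1, h5, e5.
Count: 16.

16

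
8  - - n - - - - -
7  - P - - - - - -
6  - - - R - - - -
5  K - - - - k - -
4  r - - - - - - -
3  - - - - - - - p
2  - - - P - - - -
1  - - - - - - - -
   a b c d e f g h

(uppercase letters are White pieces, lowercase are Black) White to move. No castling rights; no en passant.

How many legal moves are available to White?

2

White to move; king on a5.
In check: yes, from the black rook on a4.
Legal moves: Kb5, Kxa4.
Count: 2.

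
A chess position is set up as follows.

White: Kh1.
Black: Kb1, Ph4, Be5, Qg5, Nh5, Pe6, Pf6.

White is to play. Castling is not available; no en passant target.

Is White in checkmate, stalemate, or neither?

stalemate

White to move; white king on h1.
In check: no.
King squares — g1: attacked by Qg5; g2: attacked by Qg5; h2: attacked by Be5.
Legal moves for White: none.
Not in check and no legal moves → stalemate.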